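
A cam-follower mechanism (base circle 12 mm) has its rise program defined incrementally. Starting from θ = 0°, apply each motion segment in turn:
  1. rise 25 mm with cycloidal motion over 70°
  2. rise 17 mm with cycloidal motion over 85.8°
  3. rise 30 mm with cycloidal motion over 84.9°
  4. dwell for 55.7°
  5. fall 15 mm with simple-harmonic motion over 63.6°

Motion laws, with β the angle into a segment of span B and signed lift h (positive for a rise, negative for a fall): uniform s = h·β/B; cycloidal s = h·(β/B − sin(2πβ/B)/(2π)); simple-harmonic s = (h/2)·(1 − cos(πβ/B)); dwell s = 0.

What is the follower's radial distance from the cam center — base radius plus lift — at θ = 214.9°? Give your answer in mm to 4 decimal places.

seg 1 [0°–70°] cycloidal, h=25: full span → s += 25 → s = 25.0000
seg 2 [70°–155.8°] cycloidal, h=17: full span → s += 17 → s = 42.0000
seg 3 [155.8°–240.7°] cycloidal, h=30: θ=214.9° here. β=59.1, B=84.9. 30·(0.6961 − sin(2π·0.6961)/(2π)) = 25.3870 → s = 67.3870
radial distance = base radius + s = 12 + 67.3870 = 79.3870

79.3870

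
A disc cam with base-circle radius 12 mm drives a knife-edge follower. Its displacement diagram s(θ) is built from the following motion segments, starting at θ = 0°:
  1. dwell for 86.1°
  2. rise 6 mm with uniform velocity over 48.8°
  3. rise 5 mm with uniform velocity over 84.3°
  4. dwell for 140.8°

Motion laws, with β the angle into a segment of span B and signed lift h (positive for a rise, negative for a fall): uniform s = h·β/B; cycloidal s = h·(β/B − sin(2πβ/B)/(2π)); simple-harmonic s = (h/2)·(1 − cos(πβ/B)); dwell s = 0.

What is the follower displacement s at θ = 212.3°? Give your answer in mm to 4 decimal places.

seg 1 [0°–86.1°] dwell: s stays 0.0000
seg 2 [86.1°–134.9°] uniform, h=6: full span → s += 6 → s = 6.0000
seg 3 [134.9°–219.2°] uniform, h=5: θ=212.3° here. β=77.4, B=84.3. 5·77.4/84.3 = 4.5907 → s = 10.5907

10.5907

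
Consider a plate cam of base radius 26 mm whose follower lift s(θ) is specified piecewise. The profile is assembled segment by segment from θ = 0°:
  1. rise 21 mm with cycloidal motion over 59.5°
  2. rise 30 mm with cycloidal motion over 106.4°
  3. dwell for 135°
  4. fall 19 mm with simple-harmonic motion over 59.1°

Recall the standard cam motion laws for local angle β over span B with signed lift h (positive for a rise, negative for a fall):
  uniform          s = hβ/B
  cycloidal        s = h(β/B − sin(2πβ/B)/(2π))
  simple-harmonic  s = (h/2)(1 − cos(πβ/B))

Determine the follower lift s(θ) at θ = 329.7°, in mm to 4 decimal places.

seg 1 [0°–59.5°] cycloidal, h=21: full span → s += 21 → s = 21.0000
seg 2 [59.5°–165.9°] cycloidal, h=30: full span → s += 30 → s = 51.0000
seg 3 [165.9°–300.9°] dwell: s stays 51.0000
seg 4 [300.9°–360°] simple-harmonic, h=-19: θ=329.7° here. β=28.8, B=59.1. -19/2·(1 − cos(π·0.4873)) = -9.1214 → s = 41.8786

41.8786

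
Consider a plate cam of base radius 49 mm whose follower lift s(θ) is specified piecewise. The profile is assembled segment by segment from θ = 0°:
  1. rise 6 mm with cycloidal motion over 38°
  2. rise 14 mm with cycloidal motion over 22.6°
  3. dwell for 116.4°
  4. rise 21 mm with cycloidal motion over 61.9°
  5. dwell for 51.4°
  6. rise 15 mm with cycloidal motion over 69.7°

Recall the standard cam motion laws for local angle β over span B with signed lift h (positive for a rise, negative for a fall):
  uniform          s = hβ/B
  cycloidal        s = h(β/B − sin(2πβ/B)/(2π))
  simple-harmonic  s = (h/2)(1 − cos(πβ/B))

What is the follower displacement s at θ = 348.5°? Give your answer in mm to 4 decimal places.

seg 1 [0°–38°] cycloidal, h=6: full span → s += 6 → s = 6.0000
seg 2 [38°–60.6°] cycloidal, h=14: full span → s += 14 → s = 20.0000
seg 3 [60.6°–177°] dwell: s stays 20.0000
seg 4 [177°–238.9°] cycloidal, h=21: full span → s += 21 → s = 41.0000
seg 5 [238.9°–290.3°] dwell: s stays 41.0000
seg 6 [290.3°–360°] cycloidal, h=15: θ=348.5° here. β=58.2, B=69.7. 15·(0.8350 − sin(2π·0.8350)/(2π)) = 14.5799 → s = 55.5799

55.5799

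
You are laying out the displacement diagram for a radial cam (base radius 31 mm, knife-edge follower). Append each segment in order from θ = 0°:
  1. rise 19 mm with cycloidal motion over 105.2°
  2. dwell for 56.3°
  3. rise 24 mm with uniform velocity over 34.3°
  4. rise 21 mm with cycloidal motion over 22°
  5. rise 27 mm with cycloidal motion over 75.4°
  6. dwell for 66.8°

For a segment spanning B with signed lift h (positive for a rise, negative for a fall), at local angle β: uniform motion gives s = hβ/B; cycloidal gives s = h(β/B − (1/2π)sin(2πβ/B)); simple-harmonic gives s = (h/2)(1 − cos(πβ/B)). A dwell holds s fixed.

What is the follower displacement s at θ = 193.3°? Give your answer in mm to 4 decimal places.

seg 1 [0°–105.2°] cycloidal, h=19: full span → s += 19 → s = 19.0000
seg 2 [105.2°–161.5°] dwell: s stays 19.0000
seg 3 [161.5°–195.8°] uniform, h=24: θ=193.3° here. β=31.8, B=34.3. 24·31.8/34.3 = 22.2507 → s = 41.2507

41.2507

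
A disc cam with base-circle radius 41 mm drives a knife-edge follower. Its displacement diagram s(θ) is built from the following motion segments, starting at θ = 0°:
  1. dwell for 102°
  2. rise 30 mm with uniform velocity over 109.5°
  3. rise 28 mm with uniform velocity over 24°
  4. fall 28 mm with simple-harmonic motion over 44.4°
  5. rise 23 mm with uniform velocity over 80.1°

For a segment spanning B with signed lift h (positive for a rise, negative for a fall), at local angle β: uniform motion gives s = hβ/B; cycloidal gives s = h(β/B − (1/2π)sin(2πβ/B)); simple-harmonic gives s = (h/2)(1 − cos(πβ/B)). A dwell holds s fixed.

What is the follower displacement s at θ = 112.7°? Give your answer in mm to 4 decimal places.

seg 1 [0°–102°] dwell: s stays 0.0000
seg 2 [102°–211.5°] uniform, h=30: θ=112.7° here. β=10.7, B=109.5. 30·10.7/109.5 = 2.9315 → s = 2.9315

2.9315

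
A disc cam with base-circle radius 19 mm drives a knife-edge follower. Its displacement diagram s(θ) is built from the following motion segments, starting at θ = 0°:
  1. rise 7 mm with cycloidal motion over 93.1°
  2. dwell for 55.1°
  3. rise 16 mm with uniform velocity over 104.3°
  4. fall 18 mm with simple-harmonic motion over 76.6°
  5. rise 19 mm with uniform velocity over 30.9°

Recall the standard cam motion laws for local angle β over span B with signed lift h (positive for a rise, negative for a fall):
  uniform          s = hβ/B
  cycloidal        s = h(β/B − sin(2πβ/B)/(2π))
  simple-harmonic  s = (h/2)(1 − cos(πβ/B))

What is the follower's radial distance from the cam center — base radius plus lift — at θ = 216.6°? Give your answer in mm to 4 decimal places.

seg 1 [0°–93.1°] cycloidal, h=7: full span → s += 7 → s = 7.0000
seg 2 [93.1°–148.2°] dwell: s stays 7.0000
seg 3 [148.2°–252.5°] uniform, h=16: θ=216.6° here. β=68.4, B=104.3. 16·68.4/104.3 = 10.4928 → s = 17.4928
radial distance = base radius + s = 19 + 17.4928 = 36.4928

36.4928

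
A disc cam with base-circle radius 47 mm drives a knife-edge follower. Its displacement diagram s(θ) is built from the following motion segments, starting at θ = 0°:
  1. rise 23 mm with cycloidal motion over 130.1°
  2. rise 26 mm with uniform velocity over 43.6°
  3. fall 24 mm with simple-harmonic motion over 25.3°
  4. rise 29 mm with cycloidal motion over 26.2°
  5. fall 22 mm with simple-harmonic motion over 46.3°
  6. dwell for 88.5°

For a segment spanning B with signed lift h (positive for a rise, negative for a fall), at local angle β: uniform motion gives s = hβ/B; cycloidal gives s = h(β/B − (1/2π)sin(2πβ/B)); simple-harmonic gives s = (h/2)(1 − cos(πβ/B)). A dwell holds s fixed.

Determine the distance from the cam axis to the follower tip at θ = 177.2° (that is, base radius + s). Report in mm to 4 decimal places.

seg 1 [0°–130.1°] cycloidal, h=23: full span → s += 23 → s = 23.0000
seg 2 [130.1°–173.7°] uniform, h=26: full span → s += 26 → s = 49.0000
seg 3 [173.7°–199°] simple-harmonic, h=-24: θ=177.2° here. β=3.5, B=25.3. -24/2·(1 − cos(π·0.1383)) = -1.1156 → s = 47.8844
radial distance = base radius + s = 47 + 47.8844 = 94.8844

94.8844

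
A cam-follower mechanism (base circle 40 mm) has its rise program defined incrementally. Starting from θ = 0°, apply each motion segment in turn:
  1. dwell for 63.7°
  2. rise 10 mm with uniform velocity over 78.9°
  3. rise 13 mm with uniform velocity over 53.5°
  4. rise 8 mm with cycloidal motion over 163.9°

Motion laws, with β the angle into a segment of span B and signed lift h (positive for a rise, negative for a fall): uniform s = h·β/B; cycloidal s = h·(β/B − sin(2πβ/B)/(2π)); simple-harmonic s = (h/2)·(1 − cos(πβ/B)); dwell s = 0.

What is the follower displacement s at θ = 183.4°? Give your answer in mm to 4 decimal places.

seg 1 [0°–63.7°] dwell: s stays 0.0000
seg 2 [63.7°–142.6°] uniform, h=10: full span → s += 10 → s = 10.0000
seg 3 [142.6°–196.1°] uniform, h=13: θ=183.4° here. β=40.8, B=53.5. 13·40.8/53.5 = 9.9140 → s = 19.9140

19.9140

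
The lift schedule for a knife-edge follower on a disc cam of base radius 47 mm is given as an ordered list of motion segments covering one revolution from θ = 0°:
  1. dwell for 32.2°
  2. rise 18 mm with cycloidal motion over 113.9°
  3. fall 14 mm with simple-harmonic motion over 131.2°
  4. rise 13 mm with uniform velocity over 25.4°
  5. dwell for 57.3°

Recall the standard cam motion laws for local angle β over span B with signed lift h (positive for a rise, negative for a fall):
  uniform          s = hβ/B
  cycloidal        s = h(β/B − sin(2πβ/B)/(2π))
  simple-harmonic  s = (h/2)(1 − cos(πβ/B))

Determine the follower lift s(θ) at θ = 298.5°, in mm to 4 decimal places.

seg 1 [0°–32.2°] dwell: s stays 0.0000
seg 2 [32.2°–146.1°] cycloidal, h=18: full span → s += 18 → s = 18.0000
seg 3 [146.1°–277.3°] simple-harmonic, h=-14: full span → s += -14 → s = 4.0000
seg 4 [277.3°–302.7°] uniform, h=13: θ=298.5° here. β=21.2, B=25.4. 13·21.2/25.4 = 10.8504 → s = 14.8504

14.8504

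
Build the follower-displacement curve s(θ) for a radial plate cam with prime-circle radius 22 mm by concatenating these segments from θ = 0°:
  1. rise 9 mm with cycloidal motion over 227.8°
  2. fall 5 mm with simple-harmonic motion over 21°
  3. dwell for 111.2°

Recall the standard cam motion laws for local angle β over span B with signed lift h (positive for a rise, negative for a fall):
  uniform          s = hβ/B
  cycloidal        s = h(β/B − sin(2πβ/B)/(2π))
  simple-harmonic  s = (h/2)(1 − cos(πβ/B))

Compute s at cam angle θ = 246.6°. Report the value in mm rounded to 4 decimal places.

seg 1 [0°–227.8°] cycloidal, h=9: full span → s += 9 → s = 9.0000
seg 2 [227.8°–248.8°] simple-harmonic, h=-5: θ=246.6° here. β=18.8, B=21. -5/2·(1 − cos(π·0.8952)) = -4.8658 → s = 4.1342

4.1342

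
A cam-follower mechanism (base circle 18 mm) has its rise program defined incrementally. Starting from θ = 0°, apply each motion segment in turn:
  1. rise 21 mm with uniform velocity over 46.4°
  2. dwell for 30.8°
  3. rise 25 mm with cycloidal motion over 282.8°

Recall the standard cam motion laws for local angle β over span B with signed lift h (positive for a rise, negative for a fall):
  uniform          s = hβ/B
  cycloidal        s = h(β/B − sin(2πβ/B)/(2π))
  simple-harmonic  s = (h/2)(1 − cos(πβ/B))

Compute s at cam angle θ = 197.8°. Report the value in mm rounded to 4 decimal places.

seg 1 [0°–46.4°] uniform, h=21: full span → s += 21 → s = 21.0000
seg 2 [46.4°–77.2°] dwell: s stays 21.0000
seg 3 [77.2°–360°] cycloidal, h=25: θ=197.8° here. β=120.6, B=282.8. 25·(0.4264 − sin(2π·0.4264)/(2π)) = 8.8872 → s = 29.8872

29.8872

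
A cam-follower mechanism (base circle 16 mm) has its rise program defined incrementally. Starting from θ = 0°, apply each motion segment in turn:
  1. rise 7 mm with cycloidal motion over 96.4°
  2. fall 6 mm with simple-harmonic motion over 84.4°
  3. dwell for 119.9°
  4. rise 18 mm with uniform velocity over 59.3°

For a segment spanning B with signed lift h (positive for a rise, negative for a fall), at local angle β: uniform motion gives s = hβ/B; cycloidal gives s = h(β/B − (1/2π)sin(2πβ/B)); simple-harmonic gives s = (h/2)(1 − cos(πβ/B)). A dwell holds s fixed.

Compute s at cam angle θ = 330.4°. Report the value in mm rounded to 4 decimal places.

seg 1 [0°–96.4°] cycloidal, h=7: full span → s += 7 → s = 7.0000
seg 2 [96.4°–180.8°] simple-harmonic, h=-6: full span → s += -6 → s = 1.0000
seg 3 [180.8°–300.7°] dwell: s stays 1.0000
seg 4 [300.7°–360°] uniform, h=18: θ=330.4° here. β=29.7, B=59.3. 18·29.7/59.3 = 9.0152 → s = 10.0152

10.0152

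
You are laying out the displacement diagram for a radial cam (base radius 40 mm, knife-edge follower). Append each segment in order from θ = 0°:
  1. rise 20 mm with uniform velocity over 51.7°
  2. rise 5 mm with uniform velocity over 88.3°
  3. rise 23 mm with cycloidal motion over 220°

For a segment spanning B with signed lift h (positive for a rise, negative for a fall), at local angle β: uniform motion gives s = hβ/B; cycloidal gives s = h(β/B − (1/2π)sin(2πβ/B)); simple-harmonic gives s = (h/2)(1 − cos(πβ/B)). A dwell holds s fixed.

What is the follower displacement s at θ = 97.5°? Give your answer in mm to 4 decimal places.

seg 1 [0°–51.7°] uniform, h=20: full span → s += 20 → s = 20.0000
seg 2 [51.7°–140°] uniform, h=5: θ=97.5° here. β=45.8, B=88.3. 5·45.8/88.3 = 2.5934 → s = 22.5934

22.5934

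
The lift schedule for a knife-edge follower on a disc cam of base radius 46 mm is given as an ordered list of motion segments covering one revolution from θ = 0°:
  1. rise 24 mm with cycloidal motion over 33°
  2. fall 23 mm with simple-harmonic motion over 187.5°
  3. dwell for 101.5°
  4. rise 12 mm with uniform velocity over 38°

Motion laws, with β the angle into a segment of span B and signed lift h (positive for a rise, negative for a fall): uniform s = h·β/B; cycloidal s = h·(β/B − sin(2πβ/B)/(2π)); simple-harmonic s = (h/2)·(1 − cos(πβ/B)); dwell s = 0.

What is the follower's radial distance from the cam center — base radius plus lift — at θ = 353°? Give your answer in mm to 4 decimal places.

seg 1 [0°–33°] cycloidal, h=24: full span → s += 24 → s = 24.0000
seg 2 [33°–220.5°] simple-harmonic, h=-23: full span → s += -23 → s = 1.0000
seg 3 [220.5°–322°] dwell: s stays 1.0000
seg 4 [322°–360°] uniform, h=12: θ=353° here. β=31, B=38. 12·31/38 = 9.7895 → s = 10.7895
radial distance = base radius + s = 46 + 10.7895 = 56.7895

56.7895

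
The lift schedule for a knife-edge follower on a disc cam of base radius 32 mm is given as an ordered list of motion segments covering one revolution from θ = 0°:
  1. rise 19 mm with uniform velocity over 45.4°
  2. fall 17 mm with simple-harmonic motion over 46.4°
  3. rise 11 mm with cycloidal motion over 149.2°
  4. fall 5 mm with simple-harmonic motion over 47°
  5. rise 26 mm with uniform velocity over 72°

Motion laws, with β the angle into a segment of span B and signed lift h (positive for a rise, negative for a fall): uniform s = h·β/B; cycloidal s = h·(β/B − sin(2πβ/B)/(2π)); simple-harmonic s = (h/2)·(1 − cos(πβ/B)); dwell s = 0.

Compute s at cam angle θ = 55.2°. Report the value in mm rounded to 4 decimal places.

seg 1 [0°–45.4°] uniform, h=19: full span → s += 19 → s = 19.0000
seg 2 [45.4°–91.8°] simple-harmonic, h=-17: θ=55.2° here. β=9.8, B=46.4. -17/2·(1 − cos(π·0.2112)) = -1.8035 → s = 17.1965

17.1965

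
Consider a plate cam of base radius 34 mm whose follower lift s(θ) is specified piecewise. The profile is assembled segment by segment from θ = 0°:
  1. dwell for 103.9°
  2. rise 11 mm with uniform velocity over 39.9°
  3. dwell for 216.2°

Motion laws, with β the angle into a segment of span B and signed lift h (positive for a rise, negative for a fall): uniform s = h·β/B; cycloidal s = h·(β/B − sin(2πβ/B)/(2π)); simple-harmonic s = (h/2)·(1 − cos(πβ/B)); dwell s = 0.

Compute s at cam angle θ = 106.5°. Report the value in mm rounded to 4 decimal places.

seg 1 [0°–103.9°] dwell: s stays 0.0000
seg 2 [103.9°–143.8°] uniform, h=11: θ=106.5° here. β=2.6, B=39.9. 11·2.6/39.9 = 0.7168 → s = 0.7168

0.7168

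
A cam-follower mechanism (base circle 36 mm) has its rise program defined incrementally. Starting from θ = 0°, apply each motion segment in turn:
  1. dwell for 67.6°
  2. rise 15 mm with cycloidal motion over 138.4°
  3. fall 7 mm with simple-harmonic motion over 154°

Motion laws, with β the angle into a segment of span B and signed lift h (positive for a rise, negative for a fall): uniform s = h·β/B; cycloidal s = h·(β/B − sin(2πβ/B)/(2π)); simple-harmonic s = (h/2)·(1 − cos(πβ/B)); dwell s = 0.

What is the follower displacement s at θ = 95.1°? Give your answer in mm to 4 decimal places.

seg 1 [0°–67.6°] dwell: s stays 0.0000
seg 2 [67.6°–206°] cycloidal, h=15: θ=95.1° here. β=27.5, B=138.4. 15·(0.1987 − sin(2π·0.1987)/(2π)) = 0.7161 → s = 0.7161

0.7161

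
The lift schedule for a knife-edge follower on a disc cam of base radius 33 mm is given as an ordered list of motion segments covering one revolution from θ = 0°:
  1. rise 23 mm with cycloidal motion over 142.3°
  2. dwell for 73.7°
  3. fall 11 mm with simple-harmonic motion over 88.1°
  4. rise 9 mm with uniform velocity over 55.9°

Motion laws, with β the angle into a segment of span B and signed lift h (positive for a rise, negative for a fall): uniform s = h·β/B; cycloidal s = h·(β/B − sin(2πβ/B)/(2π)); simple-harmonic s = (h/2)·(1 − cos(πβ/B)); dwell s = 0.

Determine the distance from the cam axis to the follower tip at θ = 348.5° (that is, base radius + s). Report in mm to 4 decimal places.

seg 1 [0°–142.3°] cycloidal, h=23: full span → s += 23 → s = 23.0000
seg 2 [142.3°–216°] dwell: s stays 23.0000
seg 3 [216°–304.1°] simple-harmonic, h=-11: full span → s += -11 → s = 12.0000
seg 4 [304.1°–360°] uniform, h=9: θ=348.5° here. β=44.4, B=55.9. 9·44.4/55.9 = 7.1485 → s = 19.1485
radial distance = base radius + s = 33 + 19.1485 = 52.1485

52.1485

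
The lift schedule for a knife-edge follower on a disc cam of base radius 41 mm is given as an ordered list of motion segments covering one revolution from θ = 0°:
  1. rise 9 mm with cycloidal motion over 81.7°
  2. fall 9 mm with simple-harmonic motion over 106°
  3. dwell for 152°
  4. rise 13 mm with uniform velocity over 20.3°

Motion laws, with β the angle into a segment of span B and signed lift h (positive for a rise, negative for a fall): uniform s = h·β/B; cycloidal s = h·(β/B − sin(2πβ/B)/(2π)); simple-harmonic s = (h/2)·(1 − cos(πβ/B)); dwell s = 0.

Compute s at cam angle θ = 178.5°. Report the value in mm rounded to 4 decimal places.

seg 1 [0°–81.7°] cycloidal, h=9: full span → s += 9 → s = 9.0000
seg 2 [81.7°–187.7°] simple-harmonic, h=-9: θ=178.5° here. β=96.8, B=106. -9/2·(1 − cos(π·0.9132)) = -8.8338 → s = 0.1662

0.1662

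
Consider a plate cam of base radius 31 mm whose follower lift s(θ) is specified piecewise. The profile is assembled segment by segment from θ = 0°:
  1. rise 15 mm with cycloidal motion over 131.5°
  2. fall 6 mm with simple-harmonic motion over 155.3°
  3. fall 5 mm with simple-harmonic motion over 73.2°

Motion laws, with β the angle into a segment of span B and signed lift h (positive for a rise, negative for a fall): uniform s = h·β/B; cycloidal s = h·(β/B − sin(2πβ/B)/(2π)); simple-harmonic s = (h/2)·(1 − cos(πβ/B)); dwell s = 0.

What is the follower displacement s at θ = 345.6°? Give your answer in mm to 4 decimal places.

seg 1 [0°–131.5°] cycloidal, h=15: full span → s += 15 → s = 15.0000
seg 2 [131.5°–286.8°] simple-harmonic, h=-6: full span → s += -6 → s = 9.0000
seg 3 [286.8°–360°] simple-harmonic, h=-5: θ=345.6° here. β=58.8, B=73.2. -5/2·(1 − cos(π·0.8033)) = -4.5376 → s = 4.4624

4.4624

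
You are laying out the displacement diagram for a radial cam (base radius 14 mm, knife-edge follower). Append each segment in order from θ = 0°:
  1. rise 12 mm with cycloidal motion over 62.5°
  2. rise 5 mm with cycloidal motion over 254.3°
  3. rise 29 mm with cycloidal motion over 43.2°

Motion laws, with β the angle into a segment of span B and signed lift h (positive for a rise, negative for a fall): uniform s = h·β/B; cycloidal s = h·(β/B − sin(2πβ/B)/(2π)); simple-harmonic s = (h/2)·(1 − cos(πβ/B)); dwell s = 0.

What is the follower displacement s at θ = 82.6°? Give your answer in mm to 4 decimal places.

seg 1 [0°–62.5°] cycloidal, h=12: full span → s += 12 → s = 12.0000
seg 2 [62.5°–316.8°] cycloidal, h=5: θ=82.6° here. β=20.1, B=254.3. 5·(0.0790 − sin(2π·0.0790)/(2π)) = 0.0160 → s = 12.0160

12.0160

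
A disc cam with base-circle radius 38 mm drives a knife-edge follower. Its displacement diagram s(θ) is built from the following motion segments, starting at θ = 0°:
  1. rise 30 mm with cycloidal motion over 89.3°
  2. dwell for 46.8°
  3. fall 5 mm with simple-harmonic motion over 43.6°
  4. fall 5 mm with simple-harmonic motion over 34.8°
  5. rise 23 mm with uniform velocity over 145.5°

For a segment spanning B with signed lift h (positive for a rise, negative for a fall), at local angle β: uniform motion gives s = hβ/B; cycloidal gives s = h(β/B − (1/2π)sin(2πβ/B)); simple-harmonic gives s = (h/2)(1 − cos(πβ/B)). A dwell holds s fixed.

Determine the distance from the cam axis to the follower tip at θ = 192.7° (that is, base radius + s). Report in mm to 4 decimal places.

seg 1 [0°–89.3°] cycloidal, h=30: full span → s += 30 → s = 30.0000
seg 2 [89.3°–136.1°] dwell: s stays 30.0000
seg 3 [136.1°–179.7°] simple-harmonic, h=-5: full span → s += -5 → s = 25.0000
seg 4 [179.7°–214.5°] simple-harmonic, h=-5: θ=192.7° here. β=13, B=34.8. -5/2·(1 − cos(π·0.3736)) = -1.5329 → s = 23.4671
radial distance = base radius + s = 38 + 23.4671 = 61.4671

61.4671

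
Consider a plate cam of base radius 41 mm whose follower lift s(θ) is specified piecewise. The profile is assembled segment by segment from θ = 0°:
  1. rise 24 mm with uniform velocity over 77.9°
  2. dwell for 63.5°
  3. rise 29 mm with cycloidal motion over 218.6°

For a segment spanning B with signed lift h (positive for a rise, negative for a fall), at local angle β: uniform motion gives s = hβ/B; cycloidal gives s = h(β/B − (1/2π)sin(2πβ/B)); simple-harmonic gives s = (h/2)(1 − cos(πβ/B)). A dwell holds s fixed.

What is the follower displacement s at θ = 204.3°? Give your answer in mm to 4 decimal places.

seg 1 [0°–77.9°] uniform, h=24: full span → s += 24 → s = 24.0000
seg 2 [77.9°–141.4°] dwell: s stays 24.0000
seg 3 [141.4°–360°] cycloidal, h=29: θ=204.3° here. β=62.9, B=218.6. 29·(0.2877 − sin(2π·0.2877)/(2π)) = 3.8581 → s = 27.8581

27.8581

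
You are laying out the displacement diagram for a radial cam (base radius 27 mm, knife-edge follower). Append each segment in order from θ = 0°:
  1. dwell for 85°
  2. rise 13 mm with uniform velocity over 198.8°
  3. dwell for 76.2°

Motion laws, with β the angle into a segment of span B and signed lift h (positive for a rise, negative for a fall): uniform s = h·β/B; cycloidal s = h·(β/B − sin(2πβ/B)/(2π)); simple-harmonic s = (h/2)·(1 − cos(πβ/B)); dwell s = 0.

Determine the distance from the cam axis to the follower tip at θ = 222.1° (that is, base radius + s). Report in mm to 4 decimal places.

seg 1 [0°–85°] dwell: s stays 0.0000
seg 2 [85°–283.8°] uniform, h=13: θ=222.1° here. β=137.1, B=198.8. 13·137.1/198.8 = 8.9653 → s = 8.9653
radial distance = base radius + s = 27 + 8.9653 = 35.9653

35.9653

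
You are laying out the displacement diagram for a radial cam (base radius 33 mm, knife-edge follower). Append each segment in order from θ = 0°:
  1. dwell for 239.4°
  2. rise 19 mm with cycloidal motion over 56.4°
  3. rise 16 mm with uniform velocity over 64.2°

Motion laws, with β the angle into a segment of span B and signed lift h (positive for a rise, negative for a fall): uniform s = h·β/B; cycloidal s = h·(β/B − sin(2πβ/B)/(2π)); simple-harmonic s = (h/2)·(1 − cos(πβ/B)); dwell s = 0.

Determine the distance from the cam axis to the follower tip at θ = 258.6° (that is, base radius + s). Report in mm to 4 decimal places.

seg 1 [0°–239.4°] dwell: s stays 0.0000
seg 2 [239.4°–295.8°] cycloidal, h=19: θ=258.6° here. β=19.2, B=56.4. 19·(0.3404 − sin(2π·0.3404)/(2π)) = 3.9192 → s = 3.9192
radial distance = base radius + s = 33 + 3.9192 = 36.9192

36.9192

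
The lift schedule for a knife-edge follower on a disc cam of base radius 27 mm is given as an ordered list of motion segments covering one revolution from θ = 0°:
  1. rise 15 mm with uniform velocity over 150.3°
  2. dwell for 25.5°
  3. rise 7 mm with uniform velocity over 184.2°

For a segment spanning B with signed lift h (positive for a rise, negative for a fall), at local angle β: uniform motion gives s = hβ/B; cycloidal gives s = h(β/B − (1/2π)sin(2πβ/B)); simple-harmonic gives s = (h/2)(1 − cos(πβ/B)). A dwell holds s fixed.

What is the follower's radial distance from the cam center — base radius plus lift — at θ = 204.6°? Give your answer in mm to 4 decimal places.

seg 1 [0°–150.3°] uniform, h=15: full span → s += 15 → s = 15.0000
seg 2 [150.3°–175.8°] dwell: s stays 15.0000
seg 3 [175.8°–360°] uniform, h=7: θ=204.6° here. β=28.8, B=184.2. 7·28.8/184.2 = 1.0945 → s = 16.0945
radial distance = base radius + s = 27 + 16.0945 = 43.0945

43.0945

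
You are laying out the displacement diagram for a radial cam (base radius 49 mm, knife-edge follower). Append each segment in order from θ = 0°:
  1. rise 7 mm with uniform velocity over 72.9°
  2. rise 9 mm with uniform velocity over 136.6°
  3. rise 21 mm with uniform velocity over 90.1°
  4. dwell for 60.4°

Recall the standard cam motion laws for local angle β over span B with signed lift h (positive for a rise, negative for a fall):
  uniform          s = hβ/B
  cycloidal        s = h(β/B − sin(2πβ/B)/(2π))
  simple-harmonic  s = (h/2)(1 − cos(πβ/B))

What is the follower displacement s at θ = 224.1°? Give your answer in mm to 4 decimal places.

seg 1 [0°–72.9°] uniform, h=7: full span → s += 7 → s = 7.0000
seg 2 [72.9°–209.5°] uniform, h=9: full span → s += 9 → s = 16.0000
seg 3 [209.5°–299.6°] uniform, h=21: θ=224.1° here. β=14.6, B=90.1. 21·14.6/90.1 = 3.4029 → s = 19.4029

19.4029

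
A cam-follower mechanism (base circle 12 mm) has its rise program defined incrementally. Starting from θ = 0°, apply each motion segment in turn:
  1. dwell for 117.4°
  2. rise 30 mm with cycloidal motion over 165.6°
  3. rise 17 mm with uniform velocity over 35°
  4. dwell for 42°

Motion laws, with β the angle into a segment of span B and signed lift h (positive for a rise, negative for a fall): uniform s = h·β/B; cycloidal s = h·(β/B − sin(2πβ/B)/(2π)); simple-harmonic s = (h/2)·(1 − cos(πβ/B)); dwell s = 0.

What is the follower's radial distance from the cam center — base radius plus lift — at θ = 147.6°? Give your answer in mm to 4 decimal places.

seg 1 [0°–117.4°] dwell: s stays 0.0000
seg 2 [117.4°–283°] cycloidal, h=30: θ=147.6° here. β=30.2, B=165.6. 30·(0.1824 − sin(2π·0.1824)/(2π)) = 1.1210 → s = 1.1210
radial distance = base radius + s = 12 + 1.1210 = 13.1210

13.1210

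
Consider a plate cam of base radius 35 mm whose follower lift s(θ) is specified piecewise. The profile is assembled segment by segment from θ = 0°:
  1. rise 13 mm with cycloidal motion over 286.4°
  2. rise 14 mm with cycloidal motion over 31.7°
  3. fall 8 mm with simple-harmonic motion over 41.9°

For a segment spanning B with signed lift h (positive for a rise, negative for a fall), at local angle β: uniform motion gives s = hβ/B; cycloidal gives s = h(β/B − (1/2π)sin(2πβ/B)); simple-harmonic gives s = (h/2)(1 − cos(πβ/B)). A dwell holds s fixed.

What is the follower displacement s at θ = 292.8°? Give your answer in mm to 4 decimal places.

seg 1 [0°–286.4°] cycloidal, h=13: full span → s += 13 → s = 13.0000
seg 2 [286.4°–318.1°] cycloidal, h=14: θ=292.8° here. β=6.4, B=31.7. 14·(0.2019 − sin(2π·0.2019)/(2π)) = 0.6993 → s = 13.6993

13.6993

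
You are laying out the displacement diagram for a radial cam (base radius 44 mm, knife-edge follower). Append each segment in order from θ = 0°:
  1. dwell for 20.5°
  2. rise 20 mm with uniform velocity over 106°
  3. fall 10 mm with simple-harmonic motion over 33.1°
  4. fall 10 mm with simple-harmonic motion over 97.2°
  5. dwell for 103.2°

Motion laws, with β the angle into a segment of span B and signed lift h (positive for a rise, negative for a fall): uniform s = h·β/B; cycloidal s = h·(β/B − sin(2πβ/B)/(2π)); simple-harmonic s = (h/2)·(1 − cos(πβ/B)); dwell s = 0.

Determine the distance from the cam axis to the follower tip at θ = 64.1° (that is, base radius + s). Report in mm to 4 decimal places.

seg 1 [0°–20.5°] dwell: s stays 0.0000
seg 2 [20.5°–126.5°] uniform, h=20: θ=64.1° here. β=43.6, B=106. 20·43.6/106 = 8.2264 → s = 8.2264
radial distance = base radius + s = 44 + 8.2264 = 52.2264

52.2264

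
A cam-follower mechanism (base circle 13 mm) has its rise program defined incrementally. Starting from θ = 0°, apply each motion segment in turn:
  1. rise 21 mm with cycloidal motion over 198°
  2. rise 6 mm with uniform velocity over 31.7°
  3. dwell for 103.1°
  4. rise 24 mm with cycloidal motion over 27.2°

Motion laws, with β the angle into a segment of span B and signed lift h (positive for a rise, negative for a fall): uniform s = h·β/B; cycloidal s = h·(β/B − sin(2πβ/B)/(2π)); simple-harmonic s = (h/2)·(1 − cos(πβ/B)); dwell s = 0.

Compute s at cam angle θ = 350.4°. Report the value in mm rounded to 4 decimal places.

seg 1 [0°–198°] cycloidal, h=21: full span → s += 21 → s = 21.0000
seg 2 [198°–229.7°] uniform, h=6: full span → s += 6 → s = 27.0000
seg 3 [229.7°–332.8°] dwell: s stays 27.0000
seg 4 [332.8°–360°] cycloidal, h=24: θ=350.4° here. β=17.6, B=27.2. 24·(0.6471 − sin(2π·0.6471)/(2π)) = 18.5776 → s = 45.5776

45.5776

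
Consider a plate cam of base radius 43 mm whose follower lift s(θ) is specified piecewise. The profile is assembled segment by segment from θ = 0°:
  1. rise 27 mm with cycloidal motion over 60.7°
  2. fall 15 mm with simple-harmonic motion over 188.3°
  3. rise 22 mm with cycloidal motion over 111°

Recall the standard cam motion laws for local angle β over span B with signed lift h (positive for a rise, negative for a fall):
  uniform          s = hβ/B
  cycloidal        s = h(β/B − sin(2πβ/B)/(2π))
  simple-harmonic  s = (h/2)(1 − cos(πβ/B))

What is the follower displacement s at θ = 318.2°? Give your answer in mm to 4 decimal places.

seg 1 [0°–60.7°] cycloidal, h=27: full span → s += 27 → s = 27.0000
seg 2 [60.7°–249°] simple-harmonic, h=-15: full span → s += -15 → s = 12.0000
seg 3 [249°–360°] cycloidal, h=22: θ=318.2° here. β=69.2, B=111. 22·(0.6234 − sin(2π·0.6234)/(2π)) = 16.1665 → s = 28.1665

28.1665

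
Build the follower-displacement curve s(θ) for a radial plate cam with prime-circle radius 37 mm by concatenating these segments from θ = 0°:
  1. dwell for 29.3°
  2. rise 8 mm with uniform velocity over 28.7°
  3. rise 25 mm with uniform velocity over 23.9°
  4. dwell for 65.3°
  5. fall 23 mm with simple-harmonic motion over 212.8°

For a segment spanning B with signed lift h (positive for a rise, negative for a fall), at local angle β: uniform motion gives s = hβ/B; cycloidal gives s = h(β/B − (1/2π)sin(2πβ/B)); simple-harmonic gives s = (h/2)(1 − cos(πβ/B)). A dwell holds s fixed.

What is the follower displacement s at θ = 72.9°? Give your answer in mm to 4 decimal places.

seg 1 [0°–29.3°] dwell: s stays 0.0000
seg 2 [29.3°–58°] uniform, h=8: full span → s += 8 → s = 8.0000
seg 3 [58°–81.9°] uniform, h=25: θ=72.9° here. β=14.9, B=23.9. 25·14.9/23.9 = 15.5858 → s = 23.5858

23.5858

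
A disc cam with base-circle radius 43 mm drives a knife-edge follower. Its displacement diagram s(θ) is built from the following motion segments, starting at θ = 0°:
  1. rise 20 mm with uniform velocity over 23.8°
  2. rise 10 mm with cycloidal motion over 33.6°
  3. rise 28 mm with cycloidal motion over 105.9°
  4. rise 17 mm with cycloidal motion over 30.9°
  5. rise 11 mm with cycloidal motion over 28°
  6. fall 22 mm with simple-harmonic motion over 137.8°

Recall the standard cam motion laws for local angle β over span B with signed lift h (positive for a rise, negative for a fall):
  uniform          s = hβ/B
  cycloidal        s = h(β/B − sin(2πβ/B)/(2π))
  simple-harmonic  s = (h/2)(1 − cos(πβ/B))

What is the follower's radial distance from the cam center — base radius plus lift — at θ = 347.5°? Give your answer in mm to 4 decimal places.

seg 1 [0°–23.8°] uniform, h=20: full span → s += 20 → s = 20.0000
seg 2 [23.8°–57.4°] cycloidal, h=10: full span → s += 10 → s = 30.0000
seg 3 [57.4°–163.3°] cycloidal, h=28: full span → s += 28 → s = 58.0000
seg 4 [163.3°–194.2°] cycloidal, h=17: full span → s += 17 → s = 75.0000
seg 5 [194.2°–222.2°] cycloidal, h=11: full span → s += 11 → s = 86.0000
seg 6 [222.2°–360°] simple-harmonic, h=-22: θ=347.5° here. β=125.3, B=137.8. -22/2·(1 − cos(π·0.9093)) = -21.5563 → s = 64.4437
radial distance = base radius + s = 43 + 64.4437 = 107.4437

107.4437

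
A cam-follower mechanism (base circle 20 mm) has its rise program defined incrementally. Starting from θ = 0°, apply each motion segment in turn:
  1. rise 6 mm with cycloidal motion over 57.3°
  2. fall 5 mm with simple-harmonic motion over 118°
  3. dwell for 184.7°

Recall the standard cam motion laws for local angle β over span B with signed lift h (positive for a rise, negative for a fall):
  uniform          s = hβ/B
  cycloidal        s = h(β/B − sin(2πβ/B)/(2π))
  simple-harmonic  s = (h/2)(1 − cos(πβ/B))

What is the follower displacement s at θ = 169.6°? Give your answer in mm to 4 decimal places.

seg 1 [0°–57.3°] cycloidal, h=6: full span → s += 6 → s = 6.0000
seg 2 [57.3°–175.3°] simple-harmonic, h=-5: θ=169.6° here. β=112.3, B=118. -5/2·(1 − cos(π·0.9517)) = -4.9713 → s = 1.0287

1.0287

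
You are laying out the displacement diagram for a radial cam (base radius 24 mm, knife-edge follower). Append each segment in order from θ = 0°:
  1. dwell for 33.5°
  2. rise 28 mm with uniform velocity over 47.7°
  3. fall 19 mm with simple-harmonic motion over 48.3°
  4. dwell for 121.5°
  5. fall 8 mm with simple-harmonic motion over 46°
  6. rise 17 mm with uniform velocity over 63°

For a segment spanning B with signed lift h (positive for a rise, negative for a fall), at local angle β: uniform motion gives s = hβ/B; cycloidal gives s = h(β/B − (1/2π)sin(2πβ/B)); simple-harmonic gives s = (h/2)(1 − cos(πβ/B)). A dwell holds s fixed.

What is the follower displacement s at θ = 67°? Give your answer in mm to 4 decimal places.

seg 1 [0°–33.5°] dwell: s stays 0.0000
seg 2 [33.5°–81.2°] uniform, h=28: θ=67° here. β=33.5, B=47.7. 28·33.5/47.7 = 19.6646 → s = 19.6646

19.6646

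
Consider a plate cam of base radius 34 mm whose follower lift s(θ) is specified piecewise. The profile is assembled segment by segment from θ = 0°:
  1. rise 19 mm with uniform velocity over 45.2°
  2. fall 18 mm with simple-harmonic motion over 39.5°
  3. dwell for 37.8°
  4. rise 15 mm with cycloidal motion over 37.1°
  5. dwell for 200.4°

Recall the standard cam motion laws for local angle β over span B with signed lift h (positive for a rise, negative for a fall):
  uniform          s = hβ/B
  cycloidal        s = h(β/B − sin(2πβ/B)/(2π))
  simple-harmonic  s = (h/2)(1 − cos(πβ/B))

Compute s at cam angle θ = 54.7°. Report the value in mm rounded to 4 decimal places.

seg 1 [0°–45.2°] uniform, h=19: full span → s += 19 → s = 19.0000
seg 2 [45.2°–84.7°] simple-harmonic, h=-18: θ=54.7° here. β=9.5, B=39.5. -18/2·(1 − cos(π·0.2405)) = -2.4491 → s = 16.5509

16.5509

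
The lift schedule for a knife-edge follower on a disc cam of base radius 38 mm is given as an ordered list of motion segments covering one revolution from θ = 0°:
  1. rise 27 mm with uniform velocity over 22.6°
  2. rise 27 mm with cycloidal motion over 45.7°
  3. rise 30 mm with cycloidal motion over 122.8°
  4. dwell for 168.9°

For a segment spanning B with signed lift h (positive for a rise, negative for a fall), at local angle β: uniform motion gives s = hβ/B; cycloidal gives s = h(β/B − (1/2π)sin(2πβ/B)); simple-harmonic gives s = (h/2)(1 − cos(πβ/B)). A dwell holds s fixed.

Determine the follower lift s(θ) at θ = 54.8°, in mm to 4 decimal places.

seg 1 [0°–22.6°] uniform, h=27: full span → s += 27 → s = 27.0000
seg 2 [22.6°–68.3°] cycloidal, h=27: θ=54.8° here. β=32.2, B=45.7. 27·(0.7046 − sin(2π·0.7046)/(2π)) = 23.1476 → s = 50.1476

50.1476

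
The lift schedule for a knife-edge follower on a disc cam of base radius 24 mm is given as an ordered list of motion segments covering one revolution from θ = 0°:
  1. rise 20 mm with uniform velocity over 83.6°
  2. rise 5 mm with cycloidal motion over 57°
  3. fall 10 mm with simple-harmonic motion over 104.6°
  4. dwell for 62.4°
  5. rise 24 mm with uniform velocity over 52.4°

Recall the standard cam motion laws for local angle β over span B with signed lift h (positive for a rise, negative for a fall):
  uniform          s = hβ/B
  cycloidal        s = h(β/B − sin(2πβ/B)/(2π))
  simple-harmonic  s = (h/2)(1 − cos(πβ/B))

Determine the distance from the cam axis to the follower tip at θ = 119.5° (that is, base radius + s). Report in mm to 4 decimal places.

seg 1 [0°–83.6°] uniform, h=20: full span → s += 20 → s = 20.0000
seg 2 [83.6°–140.6°] cycloidal, h=5: θ=119.5° here. β=35.9, B=57. 5·(0.6298 − sin(2π·0.6298)/(2π)) = 3.7286 → s = 23.7286
radial distance = base radius + s = 24 + 23.7286 = 47.7286

47.7286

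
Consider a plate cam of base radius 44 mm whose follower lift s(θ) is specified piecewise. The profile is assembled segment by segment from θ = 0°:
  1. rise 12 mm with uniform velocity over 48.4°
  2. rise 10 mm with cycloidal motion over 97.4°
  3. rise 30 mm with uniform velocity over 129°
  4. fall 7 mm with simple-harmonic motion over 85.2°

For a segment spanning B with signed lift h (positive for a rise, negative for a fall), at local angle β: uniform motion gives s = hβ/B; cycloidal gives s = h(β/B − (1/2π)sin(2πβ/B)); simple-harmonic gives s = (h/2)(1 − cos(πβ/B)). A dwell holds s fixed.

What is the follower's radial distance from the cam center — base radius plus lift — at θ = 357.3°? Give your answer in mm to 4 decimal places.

seg 1 [0°–48.4°] uniform, h=12: full span → s += 12 → s = 12.0000
seg 2 [48.4°–145.8°] cycloidal, h=10: full span → s += 10 → s = 22.0000
seg 3 [145.8°–274.8°] uniform, h=30: full span → s += 30 → s = 52.0000
seg 4 [274.8°–360°] simple-harmonic, h=-7: θ=357.3° here. β=82.5, B=85.2. -7/2·(1 − cos(π·0.9683)) = -6.9827 → s = 45.0173
radial distance = base radius + s = 44 + 45.0173 = 89.0173

89.0173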